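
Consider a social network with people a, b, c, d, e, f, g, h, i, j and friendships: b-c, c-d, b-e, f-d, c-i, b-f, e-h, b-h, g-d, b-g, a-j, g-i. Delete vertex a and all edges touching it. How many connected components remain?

With a gone, the remaining components are: {j}; {b, c, d, e, f, g, h, i}.
That is 2 components.

2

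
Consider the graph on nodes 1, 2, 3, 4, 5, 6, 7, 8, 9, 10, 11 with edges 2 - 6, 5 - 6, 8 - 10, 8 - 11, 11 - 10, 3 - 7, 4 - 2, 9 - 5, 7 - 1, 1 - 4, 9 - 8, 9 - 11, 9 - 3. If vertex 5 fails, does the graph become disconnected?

Deleting 5 leaves 1 component (was 1) (its neighbors 6, 9 remain connected to each other), so 5 is not a cut vertex.

No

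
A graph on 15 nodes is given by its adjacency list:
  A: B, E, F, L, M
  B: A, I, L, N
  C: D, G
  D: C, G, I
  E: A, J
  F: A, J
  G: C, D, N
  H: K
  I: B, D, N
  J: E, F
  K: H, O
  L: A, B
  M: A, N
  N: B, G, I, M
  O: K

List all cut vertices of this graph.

Removing A increases the component count from 2 to 3, so A is a cut vertex.
Removing K increases the component count from 2 to 3, so K is a cut vertex.
By contrast removing B leaves 2 components; it is not a cut vertex. No other vertex is a cut vertex either.

A, K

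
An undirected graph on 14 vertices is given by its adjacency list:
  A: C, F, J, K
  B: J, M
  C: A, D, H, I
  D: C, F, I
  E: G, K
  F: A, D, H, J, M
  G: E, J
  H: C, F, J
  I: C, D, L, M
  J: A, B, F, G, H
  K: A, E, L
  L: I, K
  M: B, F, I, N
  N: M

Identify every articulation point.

M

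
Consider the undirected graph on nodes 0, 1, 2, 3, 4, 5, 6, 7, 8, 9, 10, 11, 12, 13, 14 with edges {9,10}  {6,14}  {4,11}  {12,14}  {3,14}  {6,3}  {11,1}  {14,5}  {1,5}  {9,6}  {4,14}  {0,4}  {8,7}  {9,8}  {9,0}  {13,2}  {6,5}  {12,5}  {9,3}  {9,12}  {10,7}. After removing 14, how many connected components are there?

With 14 gone, the remaining components are: {2, 13}; {0, 1, 3, 4, 5, 6, 7, 8, 9, 10, 11, 12}.
That is 2 components.

2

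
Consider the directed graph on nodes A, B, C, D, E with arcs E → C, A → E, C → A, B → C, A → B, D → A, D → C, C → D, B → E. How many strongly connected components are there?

{A, B, C, D, E} are all mutually reachable — one SCC of size 5.
That gives 1 strongly connected component.

1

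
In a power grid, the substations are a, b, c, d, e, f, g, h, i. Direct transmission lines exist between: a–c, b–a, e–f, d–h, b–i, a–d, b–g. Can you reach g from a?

From a we can reach a, b, c, d, g, h, i, which includes g.

Yes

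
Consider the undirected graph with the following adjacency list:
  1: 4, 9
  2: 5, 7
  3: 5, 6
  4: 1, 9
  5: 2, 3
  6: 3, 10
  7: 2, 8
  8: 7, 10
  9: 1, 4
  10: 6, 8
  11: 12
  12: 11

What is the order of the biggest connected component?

7

Starting from 11 we can reach 11, 12. That is one component of size 2.
Starting from 1 we can reach 1, 4, 9. That is one component of size 3.
Starting from 2 we can reach 2, 3, 5, 6, 7, 8, 10. That is one component of size 7.
The largest has 7 vertices.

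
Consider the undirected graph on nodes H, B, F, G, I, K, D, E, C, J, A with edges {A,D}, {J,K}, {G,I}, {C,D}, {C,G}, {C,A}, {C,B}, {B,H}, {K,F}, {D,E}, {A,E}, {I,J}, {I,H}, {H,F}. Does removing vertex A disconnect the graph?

No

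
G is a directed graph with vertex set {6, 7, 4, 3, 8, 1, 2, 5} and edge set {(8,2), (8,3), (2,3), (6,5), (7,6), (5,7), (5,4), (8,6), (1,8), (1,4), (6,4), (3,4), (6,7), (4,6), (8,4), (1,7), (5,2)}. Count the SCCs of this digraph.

3

{2, 3, 4, 5, 6, 7} are all mutually reachable — one SCC of size 6.
{8} is an SCC by itself.
{1} is an SCC by itself.
That gives 3 strongly connected components.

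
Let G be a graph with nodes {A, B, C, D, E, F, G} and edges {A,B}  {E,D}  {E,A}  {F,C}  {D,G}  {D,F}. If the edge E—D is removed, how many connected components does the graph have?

Before removal there is 1 component.
E—D is a bridge — removing it separates E's side from D's side.
After removal: 2 components.

2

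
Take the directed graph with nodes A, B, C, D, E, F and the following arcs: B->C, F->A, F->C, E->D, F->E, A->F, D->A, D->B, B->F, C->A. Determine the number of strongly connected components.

1

{A, B, C, D, E, F} are all mutually reachable — one SCC of size 6.
That gives 1 strongly connected component.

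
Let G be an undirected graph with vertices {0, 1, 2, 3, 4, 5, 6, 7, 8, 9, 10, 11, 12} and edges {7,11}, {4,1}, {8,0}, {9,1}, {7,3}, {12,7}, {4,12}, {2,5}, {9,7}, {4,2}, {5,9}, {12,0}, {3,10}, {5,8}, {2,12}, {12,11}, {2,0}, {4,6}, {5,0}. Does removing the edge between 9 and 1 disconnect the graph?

No

After removing 9 - 1, the path 9-5-2-4-1 still connects them, so the edge is not a bridge.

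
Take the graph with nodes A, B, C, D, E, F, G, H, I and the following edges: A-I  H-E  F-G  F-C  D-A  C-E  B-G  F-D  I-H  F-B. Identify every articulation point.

F

Removing F increases the component count from 1 to 2, so F is a cut vertex.
By contrast removing D leaves 1 component; it is not a cut vertex. No other vertex is a cut vertex either.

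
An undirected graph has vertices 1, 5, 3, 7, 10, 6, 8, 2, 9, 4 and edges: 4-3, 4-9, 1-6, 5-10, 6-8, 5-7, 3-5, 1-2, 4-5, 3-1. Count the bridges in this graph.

7

The edges on the cycle 4-3-5-4 are not bridges since each lies on that cycle.
But removing 10-5 disconnects 10 from 5; removing 1-2 disconnects 1 from 2; removing 5-7 disconnects 5 from 7; removing 1-6 disconnects 1 from 6 — these are bridges.
In total 7 edges are bridges.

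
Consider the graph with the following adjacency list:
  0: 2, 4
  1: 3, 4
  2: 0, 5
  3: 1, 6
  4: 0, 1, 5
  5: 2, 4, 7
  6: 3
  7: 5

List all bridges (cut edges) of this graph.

The edges on the cycle 5-4-0-2-5 are not bridges since each lies on that cycle.
But removing 1-3 disconnects 1 from 3; removing 4-1 disconnects 4 from 1; removing 5-7 disconnects 5 from 7; removing 3-6 disconnects 3 from 6 — these are bridges.

1-3, 1-4, 3-6, 5-7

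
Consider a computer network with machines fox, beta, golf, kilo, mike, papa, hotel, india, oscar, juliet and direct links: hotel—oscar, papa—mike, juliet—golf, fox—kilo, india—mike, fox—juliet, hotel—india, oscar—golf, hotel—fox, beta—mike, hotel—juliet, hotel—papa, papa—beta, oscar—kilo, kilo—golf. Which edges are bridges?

none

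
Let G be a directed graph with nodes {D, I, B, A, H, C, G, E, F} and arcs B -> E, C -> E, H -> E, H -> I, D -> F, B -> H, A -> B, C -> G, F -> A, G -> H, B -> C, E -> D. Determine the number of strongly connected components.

{A, B, C, D, E, F, G, H} are all mutually reachable — one SCC of size 8.
{I} is an SCC by itself.
That gives 2 strongly connected components.

2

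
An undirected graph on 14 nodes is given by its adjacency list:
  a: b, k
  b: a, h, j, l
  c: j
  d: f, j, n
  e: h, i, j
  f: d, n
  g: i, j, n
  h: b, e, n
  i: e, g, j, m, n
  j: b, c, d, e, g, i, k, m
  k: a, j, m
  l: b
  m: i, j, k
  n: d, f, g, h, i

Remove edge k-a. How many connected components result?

1

k and a are still connected via k-j-b-a, so the component count stays at 1.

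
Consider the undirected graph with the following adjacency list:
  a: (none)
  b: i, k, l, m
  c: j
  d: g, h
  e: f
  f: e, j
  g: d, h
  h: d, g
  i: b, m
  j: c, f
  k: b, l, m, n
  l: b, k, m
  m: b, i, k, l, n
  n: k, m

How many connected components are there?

a is isolated — a component by itself.
Starting from d we can reach d, g, h. That is one component of size 3.
Starting from c we can reach c, e, f, j. That is one component of size 4.
Starting from b we can reach b, i, k, l, m, n. That is one component of size 6.
Total: 4 components.

4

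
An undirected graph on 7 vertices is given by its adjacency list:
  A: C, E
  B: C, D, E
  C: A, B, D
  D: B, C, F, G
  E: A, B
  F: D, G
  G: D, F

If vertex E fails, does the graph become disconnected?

No

Deleting E leaves 1 component (was 1) (its neighbors A, B remain connected to each other), so E is not a cut vertex.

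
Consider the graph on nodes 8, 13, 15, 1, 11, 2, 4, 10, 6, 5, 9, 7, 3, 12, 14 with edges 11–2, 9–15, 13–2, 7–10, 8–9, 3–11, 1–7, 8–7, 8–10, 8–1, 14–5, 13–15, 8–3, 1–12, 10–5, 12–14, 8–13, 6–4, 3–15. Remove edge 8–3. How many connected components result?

8 and 3 are still connected via 8-9-15-3, so the component count stays at 2.

2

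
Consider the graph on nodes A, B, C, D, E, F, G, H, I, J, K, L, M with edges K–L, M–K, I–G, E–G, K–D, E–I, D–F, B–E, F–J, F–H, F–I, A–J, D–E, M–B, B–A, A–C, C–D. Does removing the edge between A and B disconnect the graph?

No

After removing A–B, the path A-C-D-E-B still connects them, so the edge is not a bridge.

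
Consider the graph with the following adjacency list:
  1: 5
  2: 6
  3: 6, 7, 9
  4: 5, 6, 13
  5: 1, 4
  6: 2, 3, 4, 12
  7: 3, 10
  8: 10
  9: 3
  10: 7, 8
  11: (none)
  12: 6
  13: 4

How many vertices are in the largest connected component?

11 is isolated — a component by itself.
Starting from 1 we can reach 1, 2, 3, 4, 5, 6, 7, 8, 9, 10, 12, 13. That is one component of size 12.
The largest has 12 vertices.

12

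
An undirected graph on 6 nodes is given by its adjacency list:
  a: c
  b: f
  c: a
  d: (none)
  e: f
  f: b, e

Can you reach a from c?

From c we can reach a, c, which includes a.

Yes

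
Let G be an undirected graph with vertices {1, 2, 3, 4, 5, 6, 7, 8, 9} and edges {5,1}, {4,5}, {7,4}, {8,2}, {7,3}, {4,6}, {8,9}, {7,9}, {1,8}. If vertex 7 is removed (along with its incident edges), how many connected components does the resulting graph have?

With 7 gone, the remaining components are: {3}; {1, 2, 4, 5, 6, 8, 9}.
That is 2 components.

2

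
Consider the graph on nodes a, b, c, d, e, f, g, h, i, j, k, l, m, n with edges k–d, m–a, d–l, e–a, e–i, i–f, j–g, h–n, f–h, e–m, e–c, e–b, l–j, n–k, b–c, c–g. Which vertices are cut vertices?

e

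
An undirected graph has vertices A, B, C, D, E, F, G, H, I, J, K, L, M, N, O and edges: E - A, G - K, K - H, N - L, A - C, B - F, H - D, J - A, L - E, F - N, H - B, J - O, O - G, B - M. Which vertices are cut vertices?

Removing A increases the component count from 2 to 3, so A is a cut vertex.
Removing B increases the component count from 2 to 3, so B is a cut vertex.
Removing H increases the component count from 2 to 3, so H is a cut vertex.
By contrast removing M leaves 2 components; it is not a cut vertex. No other vertex is a cut vertex either.

A, B, H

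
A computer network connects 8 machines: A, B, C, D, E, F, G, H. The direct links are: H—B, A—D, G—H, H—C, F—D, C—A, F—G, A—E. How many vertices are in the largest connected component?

8

Starting from A we can reach A, B, C, D, E, F, G, H. That is one component of size 8.
The largest has 8 vertices.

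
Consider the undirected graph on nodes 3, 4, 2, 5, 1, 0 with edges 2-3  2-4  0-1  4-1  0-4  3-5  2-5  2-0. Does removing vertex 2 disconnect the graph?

Yes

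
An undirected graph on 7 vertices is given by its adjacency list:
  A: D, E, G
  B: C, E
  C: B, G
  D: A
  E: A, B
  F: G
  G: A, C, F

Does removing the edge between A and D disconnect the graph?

Removing A-D leaves no path between A and D: the component count goes from 1 to 2. So it is a bridge.

Yes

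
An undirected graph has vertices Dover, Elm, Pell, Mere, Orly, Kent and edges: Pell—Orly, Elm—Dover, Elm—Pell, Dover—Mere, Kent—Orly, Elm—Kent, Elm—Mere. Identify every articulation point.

Removing Elm increases the component count from 1 to 2, so Elm is a cut vertex.
By contrast removing Orly leaves 1 component; it is not a cut vertex. No other vertex is a cut vertex either.

Elm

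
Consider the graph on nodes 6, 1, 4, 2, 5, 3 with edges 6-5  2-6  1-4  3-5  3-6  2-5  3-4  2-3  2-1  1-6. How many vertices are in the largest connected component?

6

Starting from 1 we can reach 1, 2, 3, 4, 5, 6. That is one component of size 6.
The largest has 6 vertices.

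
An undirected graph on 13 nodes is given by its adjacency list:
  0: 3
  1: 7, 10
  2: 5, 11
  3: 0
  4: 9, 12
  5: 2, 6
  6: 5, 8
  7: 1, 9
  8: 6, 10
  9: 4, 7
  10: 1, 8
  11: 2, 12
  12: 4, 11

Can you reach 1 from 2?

From 2 we can reach 1, 2, 4, 5, 6, 7, 8, 9, 10, 11, 12, which includes 1.

Yes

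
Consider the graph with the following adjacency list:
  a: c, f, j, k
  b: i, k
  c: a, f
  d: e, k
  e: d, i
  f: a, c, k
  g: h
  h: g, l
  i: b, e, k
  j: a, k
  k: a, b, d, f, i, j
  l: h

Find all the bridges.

The edges on the cycle k-f-c-a-k are not bridges since each lies on that cycle.
But removing h-g disconnects h from g; removing l-h disconnects l from h — these are bridges.

g-h, h-l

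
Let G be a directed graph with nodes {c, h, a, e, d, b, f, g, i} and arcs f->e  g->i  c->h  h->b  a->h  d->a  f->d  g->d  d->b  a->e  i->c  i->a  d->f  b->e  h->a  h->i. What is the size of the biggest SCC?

4

{a, c, h, i} are all mutually reachable — one SCC of size 4.
{d, f} are all mutually reachable — one SCC of size 2.
{b} is an SCC by itself.
{g} is an SCC by itself.
{e} is an SCC by itself.
The largest has 4 vertices.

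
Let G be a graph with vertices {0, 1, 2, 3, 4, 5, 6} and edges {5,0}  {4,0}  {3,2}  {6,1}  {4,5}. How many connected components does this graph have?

Starting from 2 we can reach 2, 3. That is one component of size 2.
Starting from 1 we can reach 1, 6. That is one component of size 2.
Starting from 0 we can reach 0, 4, 5. That is one component of size 3.
Total: 3 components.

3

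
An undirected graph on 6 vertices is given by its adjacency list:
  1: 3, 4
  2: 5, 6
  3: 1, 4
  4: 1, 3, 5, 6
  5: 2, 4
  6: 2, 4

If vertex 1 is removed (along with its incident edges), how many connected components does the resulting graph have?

1

With 1 gone, the remaining components are: {2, 3, 4, 5, 6}.
That is 1 component.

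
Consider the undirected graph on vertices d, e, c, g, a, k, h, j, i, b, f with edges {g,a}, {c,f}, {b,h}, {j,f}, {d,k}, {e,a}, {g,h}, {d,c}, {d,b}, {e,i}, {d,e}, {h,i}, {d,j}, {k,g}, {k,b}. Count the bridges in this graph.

The edges on the cycle d-c-f-j-d are not bridges since each lies on that cycle.
Every edge lies on some cycle, so there are no bridges.

0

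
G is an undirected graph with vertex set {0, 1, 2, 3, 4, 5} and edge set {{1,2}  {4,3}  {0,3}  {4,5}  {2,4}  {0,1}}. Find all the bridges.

4-5

The edges on the cycle 0-1-2-4-3-0 are not bridges since each lies on that cycle.
But removing 4 - 5 disconnects 4 from 5 — this is a bridge.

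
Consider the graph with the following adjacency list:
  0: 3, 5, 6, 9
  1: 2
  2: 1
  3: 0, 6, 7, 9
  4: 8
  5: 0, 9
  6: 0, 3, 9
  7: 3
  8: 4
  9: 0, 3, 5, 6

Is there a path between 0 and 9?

Yes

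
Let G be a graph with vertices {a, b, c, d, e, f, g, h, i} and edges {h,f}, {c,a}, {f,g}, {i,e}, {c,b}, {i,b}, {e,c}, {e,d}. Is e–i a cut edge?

After removing e–i, the path e-c-b-i still connects them, so the edge is not a bridge.

No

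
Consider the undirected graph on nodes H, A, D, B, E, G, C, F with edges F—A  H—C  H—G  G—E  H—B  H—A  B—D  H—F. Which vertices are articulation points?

B, G, H

Removing B increases the component count from 1 to 2, so B is a cut vertex.
Removing G increases the component count from 1 to 2, so G is a cut vertex.
Removing H increases the component count from 1 to 4, so H is a cut vertex.
By contrast removing D leaves 1 component; it is not a cut vertex. No other vertex is a cut vertex either.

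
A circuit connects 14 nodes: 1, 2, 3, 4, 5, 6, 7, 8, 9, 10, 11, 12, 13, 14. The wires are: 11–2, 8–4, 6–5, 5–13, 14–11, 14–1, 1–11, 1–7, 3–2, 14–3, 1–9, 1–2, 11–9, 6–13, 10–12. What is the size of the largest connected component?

7

Starting from 4 we can reach 4, 8. That is one component of size 2.
Starting from 10 we can reach 10, 12. That is one component of size 2.
Starting from 5 we can reach 5, 6, 13. That is one component of size 3.
Starting from 1 we can reach 1, 2, 3, 7, 9, 11, 14. That is one component of size 7.
The largest has 7 vertices.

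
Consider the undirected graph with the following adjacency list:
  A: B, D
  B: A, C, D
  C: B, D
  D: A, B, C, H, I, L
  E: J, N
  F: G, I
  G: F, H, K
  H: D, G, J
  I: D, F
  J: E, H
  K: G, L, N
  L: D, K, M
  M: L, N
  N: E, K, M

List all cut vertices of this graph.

D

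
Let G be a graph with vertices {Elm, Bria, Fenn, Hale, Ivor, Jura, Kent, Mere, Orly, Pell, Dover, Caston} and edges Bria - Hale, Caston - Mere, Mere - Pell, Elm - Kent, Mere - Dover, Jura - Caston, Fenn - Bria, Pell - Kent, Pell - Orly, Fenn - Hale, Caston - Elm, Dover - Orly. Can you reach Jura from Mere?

Yes

From Mere we can reach Elm, Jura, Kent, Mere, Orly, Pell, Dover, Caston, which includes Jura.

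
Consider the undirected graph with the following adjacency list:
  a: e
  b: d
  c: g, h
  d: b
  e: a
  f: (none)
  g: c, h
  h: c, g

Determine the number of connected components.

4

f is isolated — a component by itself.
Starting from b we can reach b, d. That is one component of size 2.
Starting from a we can reach a, e. That is one component of size 2.
Starting from c we can reach c, g, h. That is one component of size 3.
Total: 4 components.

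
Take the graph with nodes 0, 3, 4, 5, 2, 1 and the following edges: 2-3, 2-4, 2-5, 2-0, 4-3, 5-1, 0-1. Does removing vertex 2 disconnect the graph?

Yes

Deleting 2 raises the number of components from 1 to 2, so 2 is a cut vertex.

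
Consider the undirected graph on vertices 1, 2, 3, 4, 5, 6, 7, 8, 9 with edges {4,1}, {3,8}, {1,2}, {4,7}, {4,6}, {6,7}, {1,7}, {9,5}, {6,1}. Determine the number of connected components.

3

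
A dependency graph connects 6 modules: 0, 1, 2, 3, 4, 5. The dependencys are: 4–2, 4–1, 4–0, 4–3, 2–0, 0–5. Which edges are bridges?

The edges on the cycle 4-2-0-4 are not bridges since each lies on that cycle.
But removing 0–5 disconnects 0 from 5; removing 4–1 disconnects 4 from 1; removing 4–3 disconnects 4 from 3 — these are bridges.

0-5, 1-4, 3-4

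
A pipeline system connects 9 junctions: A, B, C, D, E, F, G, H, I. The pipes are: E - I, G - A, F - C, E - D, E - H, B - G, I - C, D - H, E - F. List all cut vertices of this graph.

E, G

Removing E increases the component count from 2 to 3, so E is a cut vertex.
Removing G increases the component count from 2 to 3, so G is a cut vertex.
By contrast removing B leaves 2 components; it is not a cut vertex. No other vertex is a cut vertex either.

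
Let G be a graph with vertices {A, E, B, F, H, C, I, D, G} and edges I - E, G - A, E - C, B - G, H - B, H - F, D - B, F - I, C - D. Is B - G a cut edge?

Yes

Removing B - G leaves no path between B and G: the component count goes from 1 to 2. So it is a bridge.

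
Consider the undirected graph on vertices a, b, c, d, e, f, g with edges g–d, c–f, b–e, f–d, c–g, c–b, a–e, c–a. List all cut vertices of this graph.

c

Removing c increases the component count from 1 to 2, so c is a cut vertex.
By contrast removing d leaves 1 component; it is not a cut vertex. No other vertex is a cut vertex either.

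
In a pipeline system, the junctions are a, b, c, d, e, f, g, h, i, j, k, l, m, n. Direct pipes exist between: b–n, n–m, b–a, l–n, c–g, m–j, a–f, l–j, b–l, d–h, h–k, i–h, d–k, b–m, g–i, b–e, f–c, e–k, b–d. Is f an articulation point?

Deleting f leaves 1 component (was 1) (its neighbors a, c remain connected to each other), so f is not a cut vertex.

No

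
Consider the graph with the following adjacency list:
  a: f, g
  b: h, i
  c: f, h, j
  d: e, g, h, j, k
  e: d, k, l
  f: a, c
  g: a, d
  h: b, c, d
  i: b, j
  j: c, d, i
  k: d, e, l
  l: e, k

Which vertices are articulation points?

d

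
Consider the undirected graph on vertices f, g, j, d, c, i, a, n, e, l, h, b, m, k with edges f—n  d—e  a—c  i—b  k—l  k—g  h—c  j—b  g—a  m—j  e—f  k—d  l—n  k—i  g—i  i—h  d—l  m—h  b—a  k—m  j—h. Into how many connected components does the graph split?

Starting from a we can reach a, b, c, d, e, f, g, h, i, j, k, l, m, n. That is one component of size 14.
Total: 1 component.

1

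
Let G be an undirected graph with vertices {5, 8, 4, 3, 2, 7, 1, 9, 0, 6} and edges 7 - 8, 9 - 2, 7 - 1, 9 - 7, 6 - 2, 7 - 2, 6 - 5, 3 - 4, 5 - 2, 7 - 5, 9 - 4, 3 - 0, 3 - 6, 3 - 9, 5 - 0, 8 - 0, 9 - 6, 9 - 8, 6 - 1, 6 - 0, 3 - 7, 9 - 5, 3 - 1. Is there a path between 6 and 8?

From 6 we can reach 0, 1, 2, 3, 4, 5, 6, 7, 8, 9, which includes 8.

Yes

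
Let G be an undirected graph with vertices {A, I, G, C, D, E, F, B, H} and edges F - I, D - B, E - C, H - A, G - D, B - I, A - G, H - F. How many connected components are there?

2

Starting from C we can reach C, E. That is one component of size 2.
Starting from A we can reach A, B, D, F, G, H, I. That is one component of size 7.
Total: 2 components.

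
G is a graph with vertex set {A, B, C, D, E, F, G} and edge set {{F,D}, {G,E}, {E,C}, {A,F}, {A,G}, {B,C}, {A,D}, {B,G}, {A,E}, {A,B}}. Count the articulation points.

Removing A increases the component count from 1 to 2, so A is a cut vertex.
By contrast removing E leaves 1 component; it is not a cut vertex. No other vertex is a cut vertex either.

1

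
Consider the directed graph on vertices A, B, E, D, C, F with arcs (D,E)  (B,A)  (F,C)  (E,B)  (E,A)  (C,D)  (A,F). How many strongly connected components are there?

{A, B, C, D, E, F} are all mutually reachable — one SCC of size 6.
That gives 1 strongly connected component.

1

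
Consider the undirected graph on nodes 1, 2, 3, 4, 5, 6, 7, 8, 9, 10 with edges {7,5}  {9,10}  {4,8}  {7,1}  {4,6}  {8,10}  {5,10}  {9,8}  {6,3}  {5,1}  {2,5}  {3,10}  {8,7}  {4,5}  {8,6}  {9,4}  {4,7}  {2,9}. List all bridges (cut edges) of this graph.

The edges on the cycle 4-8-6-4 are not bridges since each lies on that cycle.
Every edge lies on some cycle, so there are no bridges.

none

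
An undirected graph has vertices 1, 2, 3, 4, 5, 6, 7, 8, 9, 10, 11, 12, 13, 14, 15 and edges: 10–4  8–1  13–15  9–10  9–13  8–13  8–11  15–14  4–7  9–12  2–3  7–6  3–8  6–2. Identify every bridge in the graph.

1-8, 11-8, 12-9, 13-15, 14-15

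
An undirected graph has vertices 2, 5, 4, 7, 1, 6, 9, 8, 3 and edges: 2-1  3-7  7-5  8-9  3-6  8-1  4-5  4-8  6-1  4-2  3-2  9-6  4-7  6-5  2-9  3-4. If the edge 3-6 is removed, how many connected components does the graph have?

3 and 6 are still connected via 3-4-5-6, so the component count stays at 1.

1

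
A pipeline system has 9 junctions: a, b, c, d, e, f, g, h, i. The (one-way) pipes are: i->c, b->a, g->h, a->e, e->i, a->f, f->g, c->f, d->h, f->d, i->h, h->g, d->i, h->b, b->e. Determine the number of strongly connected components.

{a, b, c, d, e, f, g, h, i} are all mutually reachable — one SCC of size 9.
That gives 1 strongly connected component.

1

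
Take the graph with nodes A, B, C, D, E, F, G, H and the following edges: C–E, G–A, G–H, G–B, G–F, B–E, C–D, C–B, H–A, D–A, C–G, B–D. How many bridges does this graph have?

1

The edges on the cycle C-G-H-A-D-C are not bridges since each lies on that cycle.
But removing G–F disconnects G from F — this is a bridge.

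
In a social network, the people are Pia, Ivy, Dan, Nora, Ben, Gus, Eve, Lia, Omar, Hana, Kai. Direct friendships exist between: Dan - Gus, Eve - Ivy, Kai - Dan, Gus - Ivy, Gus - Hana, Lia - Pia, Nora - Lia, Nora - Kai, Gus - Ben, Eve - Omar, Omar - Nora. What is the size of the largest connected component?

Starting from Ben we can reach Ben, Dan, Eve, Gus, Ivy, Kai, Lia, Pia, Hana, Nora, Omar. That is one component of size 11.
The largest has 11 vertices.

11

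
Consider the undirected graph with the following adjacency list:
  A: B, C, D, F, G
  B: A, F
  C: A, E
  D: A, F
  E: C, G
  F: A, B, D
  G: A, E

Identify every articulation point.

Removing A increases the component count from 1 to 2, so A is a cut vertex.
By contrast removing G leaves 1 component; it is not a cut vertex. No other vertex is a cut vertex either.

A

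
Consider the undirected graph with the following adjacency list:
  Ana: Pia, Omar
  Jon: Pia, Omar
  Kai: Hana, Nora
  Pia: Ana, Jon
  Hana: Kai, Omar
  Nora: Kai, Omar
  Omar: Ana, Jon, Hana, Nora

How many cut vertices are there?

Removing Omar increases the component count from 1 to 2, so Omar is a cut vertex.
By contrast removing Jon leaves 1 component; it is not a cut vertex. No other vertex is a cut vertex either.

1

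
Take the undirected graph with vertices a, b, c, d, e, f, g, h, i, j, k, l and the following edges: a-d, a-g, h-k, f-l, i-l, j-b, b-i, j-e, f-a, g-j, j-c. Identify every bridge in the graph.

a-d, c-j, e-j, h-k

The edges on the cycle f-a-g-j-b-i-l-f are not bridges since each lies on that cycle.
But removing d-a disconnects d from a; removing e-j disconnects e from j; removing j-c disconnects j from c; removing h-k disconnects h from k — these are bridges.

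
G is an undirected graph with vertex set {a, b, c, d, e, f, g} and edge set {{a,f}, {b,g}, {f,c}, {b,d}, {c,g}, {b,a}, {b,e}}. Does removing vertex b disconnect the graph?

Yes

Deleting b raises the number of components from 1 to 3, so b is a cut vertex.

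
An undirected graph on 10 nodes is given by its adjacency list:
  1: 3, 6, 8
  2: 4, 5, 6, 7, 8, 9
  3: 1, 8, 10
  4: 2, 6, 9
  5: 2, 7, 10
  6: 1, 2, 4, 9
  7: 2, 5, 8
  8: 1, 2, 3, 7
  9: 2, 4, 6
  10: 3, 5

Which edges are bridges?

none

The edges on the cycle 2-5-10-3-1-6-2 are not bridges since each lies on that cycle.
Every edge lies on some cycle, so there are no bridges.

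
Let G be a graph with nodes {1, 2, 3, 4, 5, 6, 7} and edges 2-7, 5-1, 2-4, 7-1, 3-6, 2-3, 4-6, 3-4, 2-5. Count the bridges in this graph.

The edges on the cycle 2-7-1-5-2 are not bridges since each lies on that cycle.
Every edge lies on some cycle, so there are no bridges.

0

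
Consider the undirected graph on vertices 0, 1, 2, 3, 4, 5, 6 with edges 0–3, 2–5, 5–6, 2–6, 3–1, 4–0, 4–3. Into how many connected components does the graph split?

2

Starting from 2 we can reach 2, 5, 6. That is one component of size 3.
Starting from 0 we can reach 0, 1, 3, 4. That is one component of size 4.
Total: 2 components.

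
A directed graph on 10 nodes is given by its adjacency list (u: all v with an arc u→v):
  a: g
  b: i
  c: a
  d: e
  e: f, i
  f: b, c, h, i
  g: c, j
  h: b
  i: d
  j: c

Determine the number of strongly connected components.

{b, d, e, f, h, i} are all mutually reachable — one SCC of size 6.
{a, c, g, j} are all mutually reachable — one SCC of size 4.
That gives 2 strongly connected components.

2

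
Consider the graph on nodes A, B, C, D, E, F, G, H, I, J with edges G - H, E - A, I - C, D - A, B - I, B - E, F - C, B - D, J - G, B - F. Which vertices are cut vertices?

B, G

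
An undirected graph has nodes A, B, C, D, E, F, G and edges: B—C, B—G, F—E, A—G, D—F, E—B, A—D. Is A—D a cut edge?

After removing A—D, the path A-G-B-E-F-D still connects them, so the edge is not a bridge.

No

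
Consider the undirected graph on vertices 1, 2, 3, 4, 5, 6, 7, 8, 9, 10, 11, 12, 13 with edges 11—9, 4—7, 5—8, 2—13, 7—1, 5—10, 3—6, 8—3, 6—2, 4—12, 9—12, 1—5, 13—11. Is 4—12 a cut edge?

No

After removing 4—12, the path 4-7-1-5-8-3-6-2-13-11-9-12 still connects them, so the edge is not a bridge.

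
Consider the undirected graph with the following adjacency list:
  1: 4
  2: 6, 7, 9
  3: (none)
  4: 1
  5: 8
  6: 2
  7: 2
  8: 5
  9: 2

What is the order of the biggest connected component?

4

3 is isolated — a component by itself.
Starting from 5 we can reach 5, 8. That is one component of size 2.
Starting from 1 we can reach 1, 4. That is one component of size 2.
Starting from 2 we can reach 2, 6, 7, 9. That is one component of size 4.
The largest has 4 vertices.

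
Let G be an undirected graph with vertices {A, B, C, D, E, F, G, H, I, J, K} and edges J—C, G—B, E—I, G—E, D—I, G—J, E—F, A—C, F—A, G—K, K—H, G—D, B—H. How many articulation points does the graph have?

Removing G increases the component count from 1 to 2, so G is a cut vertex.
By contrast removing F leaves 1 component; it is not a cut vertex. No other vertex is a cut vertex either.

1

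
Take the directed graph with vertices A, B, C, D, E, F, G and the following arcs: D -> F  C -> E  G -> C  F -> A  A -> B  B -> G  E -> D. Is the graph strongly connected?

From C we can reach every vertex (A, B, C, D, E, F, G), and every vertex can reach C (A, B, C, D, E, F, G). So the whole graph is one strongly connected component.

Yes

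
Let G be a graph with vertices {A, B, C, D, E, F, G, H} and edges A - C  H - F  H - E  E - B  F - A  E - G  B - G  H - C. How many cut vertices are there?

2

Removing E increases the component count from 2 to 3, so E is a cut vertex.
Removing H increases the component count from 2 to 3, so H is a cut vertex.
By contrast removing A leaves 2 components; it is not a cut vertex. No other vertex is a cut vertex either.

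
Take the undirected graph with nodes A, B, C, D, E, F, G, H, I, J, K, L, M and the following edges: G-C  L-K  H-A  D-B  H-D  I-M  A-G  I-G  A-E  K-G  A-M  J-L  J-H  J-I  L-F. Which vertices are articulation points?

A, D, G, H, L

Removing A increases the component count from 1 to 2, so A is a cut vertex.
Removing D increases the component count from 1 to 2, so D is a cut vertex.
Removing G increases the component count from 1 to 2, so G is a cut vertex.
Likewise H, L are cut vertices.
By contrast removing B leaves 1 component; it is not a cut vertex. No other vertex is a cut vertex either.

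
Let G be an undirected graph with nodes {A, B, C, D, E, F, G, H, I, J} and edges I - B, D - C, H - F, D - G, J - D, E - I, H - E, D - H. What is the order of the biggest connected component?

A is isolated — a component by itself.
Starting from B we can reach B, C, D, E, F, G, H, I, J. That is one component of size 9.
The largest has 9 vertices.

9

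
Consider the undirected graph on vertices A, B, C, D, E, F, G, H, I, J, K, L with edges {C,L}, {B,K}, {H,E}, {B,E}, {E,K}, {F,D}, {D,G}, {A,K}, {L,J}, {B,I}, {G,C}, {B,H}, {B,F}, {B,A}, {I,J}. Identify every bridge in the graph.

The edges on the cycle B-A-K-B are not bridges since each lies on that cycle.
Every edge lies on some cycle, so there are no bridges.

none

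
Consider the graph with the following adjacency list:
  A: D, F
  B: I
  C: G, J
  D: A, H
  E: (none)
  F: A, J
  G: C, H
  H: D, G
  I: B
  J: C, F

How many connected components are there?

3

E is isolated — a component by itself.
Starting from B we can reach B, I. That is one component of size 2.
Starting from A we can reach A, C, D, F, G, H, J. That is one component of size 7.
Total: 3 components.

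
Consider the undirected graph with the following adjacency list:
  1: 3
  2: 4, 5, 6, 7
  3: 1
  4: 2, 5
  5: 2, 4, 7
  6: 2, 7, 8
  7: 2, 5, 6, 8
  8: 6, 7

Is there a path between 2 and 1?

No

The component containing 2 is {2, 4, 5, 6, 7, 8}, and 1 is not in it.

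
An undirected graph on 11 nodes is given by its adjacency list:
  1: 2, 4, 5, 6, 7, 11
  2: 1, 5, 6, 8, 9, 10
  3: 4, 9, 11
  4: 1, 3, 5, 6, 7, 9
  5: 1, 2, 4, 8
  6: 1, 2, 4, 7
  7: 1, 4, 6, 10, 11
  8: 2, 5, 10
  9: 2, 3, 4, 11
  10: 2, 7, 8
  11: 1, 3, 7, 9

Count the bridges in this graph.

0

The edges on the cycle 4-5-8-10-2-9-4 are not bridges since each lies on that cycle.
Every edge lies on some cycle, so there are no bridges.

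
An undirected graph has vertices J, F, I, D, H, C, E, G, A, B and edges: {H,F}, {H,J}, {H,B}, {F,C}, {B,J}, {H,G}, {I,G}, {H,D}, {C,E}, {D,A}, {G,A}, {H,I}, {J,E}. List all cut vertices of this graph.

H

Removing H increases the component count from 1 to 2, so H is a cut vertex.
By contrast removing I leaves 1 component; it is not a cut vertex. No other vertex is a cut vertex either.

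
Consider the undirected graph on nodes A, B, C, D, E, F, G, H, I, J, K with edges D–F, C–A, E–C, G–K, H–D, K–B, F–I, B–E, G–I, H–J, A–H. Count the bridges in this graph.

The edges on the cycle G-K-B-E-C-A-H-D-F-I-G are not bridges since each lies on that cycle.
But removing J–H disconnects J from H — this is a bridge.

1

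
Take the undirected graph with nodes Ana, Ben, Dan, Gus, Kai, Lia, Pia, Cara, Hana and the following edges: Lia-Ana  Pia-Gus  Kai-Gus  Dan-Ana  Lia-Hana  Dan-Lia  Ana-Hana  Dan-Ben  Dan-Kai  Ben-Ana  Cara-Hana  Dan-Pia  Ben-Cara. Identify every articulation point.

Dan

Removing Dan increases the component count from 1 to 2, so Dan is a cut vertex.
By contrast removing Hana leaves 1 component; it is not a cut vertex. No other vertex is a cut vertex either.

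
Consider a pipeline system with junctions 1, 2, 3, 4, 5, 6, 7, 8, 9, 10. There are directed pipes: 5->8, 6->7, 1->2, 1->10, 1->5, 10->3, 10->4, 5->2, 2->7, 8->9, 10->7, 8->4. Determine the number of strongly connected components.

10

{3} is an SCC by itself.
{5} is an SCC by itself.
{7} is an SCC by itself.
{4} is an SCC by itself.
{9} is an SCC by itself.
(and 5 more singleton SCCs)
That gives 10 strongly connected components.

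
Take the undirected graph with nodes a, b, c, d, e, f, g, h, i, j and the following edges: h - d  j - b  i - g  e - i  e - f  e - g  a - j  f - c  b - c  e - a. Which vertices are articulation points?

e

Removing e increases the component count from 2 to 3, so e is a cut vertex.
By contrast removing g leaves 2 components; it is not a cut vertex. No other vertex is a cut vertex either.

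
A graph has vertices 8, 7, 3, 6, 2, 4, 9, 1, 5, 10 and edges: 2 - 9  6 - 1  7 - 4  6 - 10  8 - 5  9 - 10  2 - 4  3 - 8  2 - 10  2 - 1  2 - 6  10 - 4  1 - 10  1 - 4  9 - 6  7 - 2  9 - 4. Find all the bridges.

3-8, 5-8

The edges on the cycle 2-9-6-2 are not bridges since each lies on that cycle.
But removing 8 - 5 disconnects 8 from 5; removing 8 - 3 disconnects 8 from 3 — these are bridges.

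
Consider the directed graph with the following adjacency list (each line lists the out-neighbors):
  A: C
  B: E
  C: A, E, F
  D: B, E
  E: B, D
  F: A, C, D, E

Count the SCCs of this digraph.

{B, D, E} are all mutually reachable — one SCC of size 3.
{A, C, F} are all mutually reachable — one SCC of size 3.
That gives 2 strongly connected components.

2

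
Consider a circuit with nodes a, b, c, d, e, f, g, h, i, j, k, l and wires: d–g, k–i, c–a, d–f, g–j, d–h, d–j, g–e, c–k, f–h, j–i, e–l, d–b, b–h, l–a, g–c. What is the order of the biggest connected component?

12

Starting from a we can reach a, b, c, d, e, f, g, h, i, j, k, l. That is one component of size 12.
The largest has 12 vertices.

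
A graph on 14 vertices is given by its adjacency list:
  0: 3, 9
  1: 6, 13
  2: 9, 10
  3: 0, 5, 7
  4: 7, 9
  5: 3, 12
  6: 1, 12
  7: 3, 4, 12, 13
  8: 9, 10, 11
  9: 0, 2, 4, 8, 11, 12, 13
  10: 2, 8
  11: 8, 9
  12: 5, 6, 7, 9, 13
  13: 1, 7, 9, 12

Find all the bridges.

none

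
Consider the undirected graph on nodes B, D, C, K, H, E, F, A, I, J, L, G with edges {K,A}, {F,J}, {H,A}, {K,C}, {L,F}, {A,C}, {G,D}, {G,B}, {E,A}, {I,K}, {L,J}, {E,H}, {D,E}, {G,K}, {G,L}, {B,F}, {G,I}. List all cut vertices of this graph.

G

Removing G increases the component count from 1 to 2, so G is a cut vertex.
By contrast removing I leaves 1 component; it is not a cut vertex. No other vertex is a cut vertex either.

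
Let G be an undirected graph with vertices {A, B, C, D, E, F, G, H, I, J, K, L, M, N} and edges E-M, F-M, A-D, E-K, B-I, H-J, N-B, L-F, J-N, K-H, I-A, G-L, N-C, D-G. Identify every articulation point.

Removing N increases the component count from 1 to 2, so N is a cut vertex.
By contrast removing F leaves 1 component; it is not a cut vertex. No other vertex is a cut vertex either.

N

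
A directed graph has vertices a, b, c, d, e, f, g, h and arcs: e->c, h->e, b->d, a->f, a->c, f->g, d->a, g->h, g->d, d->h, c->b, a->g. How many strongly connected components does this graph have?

{a, b, c, d, e, f, g, h} are all mutually reachable — one SCC of size 8.
That gives 1 strongly connected component.

1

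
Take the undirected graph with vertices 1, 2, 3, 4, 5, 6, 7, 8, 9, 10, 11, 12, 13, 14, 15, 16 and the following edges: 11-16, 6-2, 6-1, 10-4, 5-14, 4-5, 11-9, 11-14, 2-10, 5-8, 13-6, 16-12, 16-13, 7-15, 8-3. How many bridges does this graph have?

The edges on the cycle 11-16-13-6-2-10-4-5-14-11 are not bridges since each lies on that cycle.
But removing 11-9 disconnects 11 from 9; removing 8-5 disconnects 8 from 5; removing 1-6 disconnects 1 from 6; removing 7-15 disconnects 7 from 15 — these are bridges.
In total 6 edges are bridges.

6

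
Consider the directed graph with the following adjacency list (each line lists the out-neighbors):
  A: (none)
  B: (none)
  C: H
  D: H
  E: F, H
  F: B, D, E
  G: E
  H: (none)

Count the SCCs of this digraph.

{E, F} are all mutually reachable — one SCC of size 2.
{A} is an SCC by itself.
{H} is an SCC by itself.
{D} is an SCC by itself.
{G} is an SCC by itself.
(and 2 more singleton SCCs)
That gives 7 strongly connected components.

7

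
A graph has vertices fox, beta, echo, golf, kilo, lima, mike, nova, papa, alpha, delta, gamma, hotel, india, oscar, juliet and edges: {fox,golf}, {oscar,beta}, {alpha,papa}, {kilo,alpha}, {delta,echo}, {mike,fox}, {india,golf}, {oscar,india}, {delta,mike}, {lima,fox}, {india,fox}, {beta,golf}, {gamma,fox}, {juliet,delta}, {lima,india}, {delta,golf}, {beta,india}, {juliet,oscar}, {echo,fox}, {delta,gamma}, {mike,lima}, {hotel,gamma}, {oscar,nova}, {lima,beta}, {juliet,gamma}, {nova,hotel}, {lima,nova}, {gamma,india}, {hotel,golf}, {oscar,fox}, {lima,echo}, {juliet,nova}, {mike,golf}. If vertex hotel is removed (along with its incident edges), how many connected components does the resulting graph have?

2

With hotel gone, the remaining components are: {kilo, papa, alpha}; {fox, beta, echo, golf, lima, mike, nova, delta, gamma, india, oscar, juliet}.
That is 2 components.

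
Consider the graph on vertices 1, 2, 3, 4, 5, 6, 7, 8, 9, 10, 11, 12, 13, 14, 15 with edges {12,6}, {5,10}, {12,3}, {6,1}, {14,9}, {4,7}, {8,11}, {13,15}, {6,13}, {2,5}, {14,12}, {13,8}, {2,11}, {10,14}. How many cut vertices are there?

Removing 6 increases the component count from 2 to 3, so 6 is a cut vertex.
Removing 12 increases the component count from 2 to 3, so 12 is a cut vertex.
Removing 13 increases the component count from 2 to 3, so 13 is a cut vertex.
Likewise 14 is a cut vertex.
By contrast removing 10 leaves 2 components; it is not a cut vertex. No other vertex is a cut vertex either.

4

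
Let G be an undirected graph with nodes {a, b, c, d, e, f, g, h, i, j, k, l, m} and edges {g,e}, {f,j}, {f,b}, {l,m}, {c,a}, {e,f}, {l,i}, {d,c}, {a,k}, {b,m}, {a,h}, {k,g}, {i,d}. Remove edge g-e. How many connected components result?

1

g and e are still connected via g-k-a-c-d-i-l-m-b-f-e, so the component count stays at 1.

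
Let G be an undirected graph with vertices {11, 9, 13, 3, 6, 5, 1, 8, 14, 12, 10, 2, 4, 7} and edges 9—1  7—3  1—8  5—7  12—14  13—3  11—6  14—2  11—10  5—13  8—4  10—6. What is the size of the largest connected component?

Starting from 2 we can reach 2, 12, 14. That is one component of size 3.
Starting from 6 we can reach 6, 10, 11. That is one component of size 3.
Starting from 3 we can reach 3, 5, 7, 13. That is one component of size 4.
Starting from 1 we can reach 1, 4, 8, 9. That is one component of size 4.
The largest has 4 vertices.

4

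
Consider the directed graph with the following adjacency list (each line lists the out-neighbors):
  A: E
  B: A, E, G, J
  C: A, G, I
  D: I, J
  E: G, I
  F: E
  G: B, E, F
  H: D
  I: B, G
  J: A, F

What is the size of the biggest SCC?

7

{A, B, E, F, G, I, J} are all mutually reachable — one SCC of size 7.
{C} is an SCC by itself.
{D} is an SCC by itself.
{H} is an SCC by itself.
The largest has 7 vertices.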